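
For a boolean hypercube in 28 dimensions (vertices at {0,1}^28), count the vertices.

Number of vertices = 2^28 = 268435456.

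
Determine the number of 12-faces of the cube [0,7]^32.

Number of 12-faces = C(32,12) · 2^(32-12) = 225792840 · 1048576 = 236760952995840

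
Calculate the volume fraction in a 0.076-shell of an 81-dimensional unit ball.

Shell fraction = 1 - (1-0.076)^81 ≈ 0.998343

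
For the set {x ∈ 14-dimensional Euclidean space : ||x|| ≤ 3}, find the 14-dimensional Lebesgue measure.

Volume = π^{14/2}·(3)^14/Γ(8) = 531441·π^7/560 ≈ 2.86626e+06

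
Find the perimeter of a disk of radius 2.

S = n·V_n(r)/r = 2·V_2(2)/2 (volume-to-surface relation), giving 2πr = 2π·2 ≈ 12.5664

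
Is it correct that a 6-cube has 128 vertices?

False. The 6-cube has 2^6 = 64 vertices.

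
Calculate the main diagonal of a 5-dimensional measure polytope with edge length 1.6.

Diagonal = √5 · 1.6 ≈ 3.57771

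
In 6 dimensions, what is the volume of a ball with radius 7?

V = 117649·π^3/6 ≈ 607976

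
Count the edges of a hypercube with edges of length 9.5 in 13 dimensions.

Each of the 2^13 = 8192 vertices has degree 13; total edges = 13·2^13/2 = 53248.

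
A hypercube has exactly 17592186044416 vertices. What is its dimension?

Since 2^n = 17592186044416, we have n = 44.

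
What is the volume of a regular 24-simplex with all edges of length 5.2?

V_24 = √(25) · 5.2^24 / (24! · 2^(24/2)) ≈ 3.00597e-10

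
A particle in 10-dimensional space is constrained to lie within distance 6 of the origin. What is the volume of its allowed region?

The n-ball volume is π^(n/2)·r^n/Γ(n/2+1). With n=10, r=6: V = 2519424·π^5/5 ≈ 1.54199e+08.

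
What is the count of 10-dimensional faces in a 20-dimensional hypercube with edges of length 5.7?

Choose 10 of 20 axes to span the face (C(20,10) = 184756 ways), then fix each of the remaining 10 coordinates at one of its two extreme values (2^10 = 1024 ways): 184756·1024 = 189190144.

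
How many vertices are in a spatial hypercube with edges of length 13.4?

Choose 0 of 3 axes to span the face (C(3,0) = 1 way), then fix each of the remaining 3 coordinates at one of its two extreme values (2^3 = 8 ways): 1·8 = 8.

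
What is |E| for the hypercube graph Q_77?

An n-cube has n·2^(n-1) edges. With n = 77: 77·75557863725914323419136 = 5817955506895402903273472.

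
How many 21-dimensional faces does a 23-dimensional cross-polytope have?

Number of 21-faces = 2^(21+1) · C(23,21+1) = 4194304 · 23 = 96468992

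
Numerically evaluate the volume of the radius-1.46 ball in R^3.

Volume = π^{3/2}·(1.46)^3/Γ(5/2) ≈ 13.0361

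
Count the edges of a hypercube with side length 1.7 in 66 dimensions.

Number of 1-faces = C(66,1)·2^(66-1) = 66·36893488147419103232 = 2434970217729660813312.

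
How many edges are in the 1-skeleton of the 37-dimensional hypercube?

An n-cube has n·2^(n-1) edges. With n = 37: 37·68719476736 = 2542620639232.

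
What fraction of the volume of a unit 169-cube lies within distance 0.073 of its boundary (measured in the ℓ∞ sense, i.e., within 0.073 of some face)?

Shell fraction = 1 - (1-0.146)^169 ≈ 1 - 2.608e-12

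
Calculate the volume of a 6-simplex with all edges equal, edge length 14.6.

V_6 = √(7) · 14.6^6 / (6! · 2^(6/2)) ≈ 4448.81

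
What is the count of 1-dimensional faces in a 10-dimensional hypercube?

Choose 1 of 10 axes to span the face (C(10,1) = 10 ways), then fix each of the remaining 9 coordinates at one of its two extreme values (2^9 = 512 ways): 10·512 = 5120.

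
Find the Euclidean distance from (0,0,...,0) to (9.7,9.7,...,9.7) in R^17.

The space diagonal of an n-cube of side s is s√n. Here 9.7·√17 ≈ 39.9941.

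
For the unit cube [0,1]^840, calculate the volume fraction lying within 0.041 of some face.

1 - (1 - 2·0.041)^840 = 1 - 0.918^840 ≈ 1 - 6.136e-32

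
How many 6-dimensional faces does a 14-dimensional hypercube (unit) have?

f_6(14-cube) = (14 choose 6) · 2^8 = 768768.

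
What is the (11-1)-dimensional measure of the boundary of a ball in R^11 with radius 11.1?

The surface area of an n-ball is 2π^(n/2) r^(n-1) / Γ(n/2). For n=11, r=11.1: 5.88474e+11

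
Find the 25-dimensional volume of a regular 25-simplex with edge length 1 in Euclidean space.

For a regular n-simplex with edge a, V = (a^n / n!)·√((n+1)/2^n). With a=1, n=25: V ≈ 5.675e-29.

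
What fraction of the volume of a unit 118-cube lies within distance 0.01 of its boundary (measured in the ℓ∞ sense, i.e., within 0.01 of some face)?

1 - (1 - 2·0.01)^118 = 1 - 0.98^118 ≈ 0.907811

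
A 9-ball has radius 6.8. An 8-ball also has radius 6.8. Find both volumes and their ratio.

V_9(6.8) ≈ 1.02541e+08. V_8(6.8) ≈ 1.85549e+07. Ratio V_9/V_8 ≈ 5.526.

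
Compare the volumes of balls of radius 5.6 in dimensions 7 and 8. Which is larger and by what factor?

V_7(5.6) ≈ 816012, V_8(5.6) ≈ 3.92548e+06. The 8-ball is larger by a factor of 4.811.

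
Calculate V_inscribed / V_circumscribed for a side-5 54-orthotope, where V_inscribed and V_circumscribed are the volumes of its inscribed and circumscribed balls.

V_in / V_out = (r_in/r_out)^54 = (1/√54)^54 = 54^(-54/2) ≈ 1.68023e-47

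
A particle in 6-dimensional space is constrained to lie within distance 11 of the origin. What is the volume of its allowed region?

Volume = π^{6/2}·(11)^6/Γ(4) = 1771561·π^3/6 ≈ 9.15492e+06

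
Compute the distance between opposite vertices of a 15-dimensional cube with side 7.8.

d = √(7.8² + 7.8² + ... + 7.8²) [15 terms] = √(15·7.8²) = 7.8√15 ≈ 30.2093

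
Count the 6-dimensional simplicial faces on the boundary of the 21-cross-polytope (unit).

Number of 6-faces = 2^(6+1) · C(21,6+1) = 128 · 116280 = 14883840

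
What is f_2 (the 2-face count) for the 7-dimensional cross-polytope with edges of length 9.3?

An n-cross-polytope has 2^(k+1)·C(n,k+1) k-faces. Here 2^3·C(7,3) = 8·35 = 280.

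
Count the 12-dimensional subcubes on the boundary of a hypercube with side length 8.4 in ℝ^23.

Number of 12-faces = C(23,12) · 2^(23-12) = 1352078 · 2048 = 2769055744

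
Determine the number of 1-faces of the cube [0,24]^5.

Number of 1-faces = C(5,1) · 2^(5-1) = 5 · 16 = 80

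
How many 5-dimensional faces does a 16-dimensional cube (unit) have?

Number of 5-faces = C(16,5) · 2^(16-5) = 4368 · 2048 = 8945664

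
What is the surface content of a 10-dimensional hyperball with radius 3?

The surface area of an n-ball is 2π^(n/2) r^(n-1) / Γ(n/2). For n=10, r=3: 6561·π^5/4 ≈ 501949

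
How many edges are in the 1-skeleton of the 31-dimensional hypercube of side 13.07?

The 31-cube has n·2^(n-1) = 31·2^30 = 31·1073741824 = 33285996544 edges.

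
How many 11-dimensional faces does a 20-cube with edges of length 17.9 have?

f_11(20-cube) = (20 choose 11) · 2^9 = 85995520.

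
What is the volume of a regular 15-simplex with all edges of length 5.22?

V = (5.22^15 / 15!) · √((15+1) / 2^15) ≈ 0.000983769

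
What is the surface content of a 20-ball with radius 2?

S = n·V_n(r)/r = 20·V_20(2)/2 (volume-to-surface relation), giving 8192·π^10/2835 ≈ 270605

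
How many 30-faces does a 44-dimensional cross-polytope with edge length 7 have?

An n-cross-polytope has 2^(k+1)·C(n,k+1) k-faces. Here 2^31·C(44,31) = 2147483648·51915526432 = 111487744090031783936.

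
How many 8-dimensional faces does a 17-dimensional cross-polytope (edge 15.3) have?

Each 8-face is the convex hull of 9 vertices, one chosen as ±e_i from each of 9 distinct axes: 2^9·C(17,9) = 12446720.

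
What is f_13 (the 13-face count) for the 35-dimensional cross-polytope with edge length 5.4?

Each 13-face is the convex hull of 14 vertices, one chosen as ±e_i from each of 14 distinct axes: 2^14·C(35,14) = 38010214809600.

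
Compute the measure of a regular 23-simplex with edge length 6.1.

V = (6.1^23 / 23!) · √((23+1) / 2^23) ≈ 7.55705e-08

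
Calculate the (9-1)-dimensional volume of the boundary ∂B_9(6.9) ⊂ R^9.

|∂B_9(6.9)| ≈ 1.52529e+08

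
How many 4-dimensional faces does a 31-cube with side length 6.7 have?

An n-cube has C(n,k)·2^(n-k) k-faces. Here C(31,4)·2^27 = 31465·134217728 = 4223160811520.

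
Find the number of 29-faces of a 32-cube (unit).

f_29(32-cube) = (32 choose 29) · 2^3 = 39680.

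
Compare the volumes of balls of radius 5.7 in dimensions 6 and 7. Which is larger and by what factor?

V_6(5.7) ≈ 177234, V_7(5.7) ≈ 923643. The 7-ball is larger by a factor of 5.211.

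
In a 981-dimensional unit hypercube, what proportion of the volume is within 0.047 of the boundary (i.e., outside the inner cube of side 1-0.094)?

1 - (1 - 2·0.047)^981 = 1 - 0.906^981 ≈ 1 - 8.765e-43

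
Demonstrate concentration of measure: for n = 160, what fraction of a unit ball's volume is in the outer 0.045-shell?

1 - (1-0.045)^160 ≈ 0.999368 ≈ 99.94%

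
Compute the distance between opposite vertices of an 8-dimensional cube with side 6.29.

||(6.29,6.29,...,6.29)|| = √(8)·6.29 ≈ 17.7908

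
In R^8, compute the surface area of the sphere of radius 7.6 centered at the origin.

The surface area of an n-ball is 2π^(n/2) r^(n-1) / Γ(n/2). For n=8, r=7.6: 4.75525e+07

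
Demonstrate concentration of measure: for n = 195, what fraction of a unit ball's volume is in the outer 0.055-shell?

1 - (1-0.055)^195 ≈ 0.999984 ≈ 99.998381%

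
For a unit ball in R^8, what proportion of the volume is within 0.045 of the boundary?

V(inner)/V(outer) = ((1-0.045)/1)^8 ≈ 0.6919, so the shell fraction is 0.308126.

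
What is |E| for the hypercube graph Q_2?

Each of the 2^2 = 4 vertices has degree 2; total edges = 2·2^2/2 = 4.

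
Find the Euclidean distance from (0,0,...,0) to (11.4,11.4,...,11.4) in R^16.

Diagonal = √16 · 11.4 = 45.6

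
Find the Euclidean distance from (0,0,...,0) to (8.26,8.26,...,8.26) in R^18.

The space diagonal of an n-cube of side s is s√n. Here 8.26·√18 ≈ 35.0442.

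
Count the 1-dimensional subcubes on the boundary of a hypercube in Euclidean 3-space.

f_1(3-cube) = (3 choose 1) · 2^2 = 12.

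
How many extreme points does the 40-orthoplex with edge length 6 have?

The vertices are ±e_1, ..., ±e_40, so there are 2·40 = 80.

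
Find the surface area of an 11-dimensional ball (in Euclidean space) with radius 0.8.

S = n·V_n(r)/r = 11·V_11(0.8)/0.8 (volume-to-surface relation), giving 2.22535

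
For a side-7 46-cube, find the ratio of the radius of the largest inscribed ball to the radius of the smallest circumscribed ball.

r_in / r_out = (7/2) / (7√46/2) = 1/√46 ≈ 0.147442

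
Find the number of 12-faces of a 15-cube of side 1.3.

Number of 12-faces = C(15,12) · 2^(15-12) = 455 · 8 = 3640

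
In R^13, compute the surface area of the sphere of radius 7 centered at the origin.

The surface area of an n-ball is 2π^(n/2) r^(n-1) / Γ(n/2). For n=13, r=7: 253097823104·π^6/1485 ≈ 1.63856e+11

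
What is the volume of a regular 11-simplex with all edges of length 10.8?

V = (10.8^11 / 11!) · √((11+1) / 2^11) ≈ 447.127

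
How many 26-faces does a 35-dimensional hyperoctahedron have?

f_26(35-orthoplex) = 2^27 · (35 choose 27) = 3158924287016960.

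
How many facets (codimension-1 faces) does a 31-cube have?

An n-cube has C(n,k)·2^(n-k) k-faces. Here C(31,30)·2^1 = 31·2 = 62.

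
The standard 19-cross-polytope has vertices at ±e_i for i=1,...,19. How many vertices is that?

Number of vertices = 2n = 38.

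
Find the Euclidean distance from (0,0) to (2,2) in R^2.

Diagonal = √2 · 2 ≈ 2.82843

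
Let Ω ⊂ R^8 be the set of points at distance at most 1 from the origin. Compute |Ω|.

V = π^4/24 ≈ 4.05871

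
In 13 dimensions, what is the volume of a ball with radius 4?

V = 8589934592·π^6/135135 ≈ 6.11113e+07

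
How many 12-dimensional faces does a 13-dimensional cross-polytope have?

An n-cross-polytope has 2^(k+1)·C(n,k+1) k-faces. Here 2^13·C(13,13) = 8192·1 = 8192.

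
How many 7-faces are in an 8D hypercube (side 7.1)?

Choose 7 of 8 axes to span the face (C(8,7) = 8 ways), then fix each of the remaining 1 coordinate at one of its two extreme values (2^1 = 2 ways): 8·2 = 16.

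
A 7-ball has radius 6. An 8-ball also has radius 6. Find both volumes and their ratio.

V_7(6) ≈ 1.32263e+06. V_8(6) ≈ 6.81708e+06. Ratio V_7/V_8 ≈ 0.194.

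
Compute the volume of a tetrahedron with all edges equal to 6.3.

Volume = (√2/12) · 6.3³ = 29.4683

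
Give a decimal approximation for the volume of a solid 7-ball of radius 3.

V = 11664·π^3/35 ≈ 10333.1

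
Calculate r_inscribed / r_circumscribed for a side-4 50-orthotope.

For an n-cube of any side s, the inradius is s/2 and the circumradius is s√n/2, so the ratio is 1/√50 ≈ 0.141421.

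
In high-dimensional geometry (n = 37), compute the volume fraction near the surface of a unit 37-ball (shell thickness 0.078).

1 - (1-0.078)^37 ≈ 0.95045 ≈ 95.04%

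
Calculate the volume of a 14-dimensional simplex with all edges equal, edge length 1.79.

For a regular n-simplex with edge a, V = (a^n / n!)·√((n+1)/2^n). With a=1.79, n=14: V ≈ 1.20329e-09.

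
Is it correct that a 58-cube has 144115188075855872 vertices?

False. The 58-cube has 2^58 = 288230376151711744 vertices.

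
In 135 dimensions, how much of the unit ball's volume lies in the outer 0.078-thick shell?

1 - (1-0.078)^135 ≈ 0.999983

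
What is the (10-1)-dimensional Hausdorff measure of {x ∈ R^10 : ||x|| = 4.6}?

S = n·V_n(r)/r = 10·V_10(4.6)/4.6 (volume-to-surface relation), giving 2.35174e+07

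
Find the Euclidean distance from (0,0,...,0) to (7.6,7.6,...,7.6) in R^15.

The space diagonal of an n-cube of side s is s√n. Here 7.6·√15 ≈ 29.4347.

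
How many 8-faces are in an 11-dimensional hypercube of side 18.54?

Choose 8 of 11 axes to span the face (C(11,8) = 165 ways), then fix each of the remaining 3 coordinates at one of its two extreme values (2^3 = 8 ways): 165·8 = 1320.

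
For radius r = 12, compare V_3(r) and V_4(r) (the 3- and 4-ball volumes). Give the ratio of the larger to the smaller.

V_3(12) ≈ 7238.23, V_4(12) ≈ 102328. The 4-ball is larger by a factor of 14.14.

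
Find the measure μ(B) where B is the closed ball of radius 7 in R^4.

The n-ball volume is π^(n/2)·r^n/Γ(n/2+1). With n=4, r=7: V = 2401·π^2/2 ≈ 11848.5.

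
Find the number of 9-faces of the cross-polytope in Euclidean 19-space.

Each 9-face is the convex hull of 10 vertices, one chosen as ±e_i from each of 10 distinct axes: 2^10·C(19,10) = 94595072.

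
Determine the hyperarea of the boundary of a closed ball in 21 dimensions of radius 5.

|∂B_21(5)| = 7812500000000000·π^10/26189163 ≈ 2.79362e+13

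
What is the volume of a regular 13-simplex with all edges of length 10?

For a regular n-simplex with edge a, V = (a^n / n!)·√((n+1)/2^n). With a=10, n=13: V ≈ 66.3879.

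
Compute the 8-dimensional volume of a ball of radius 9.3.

V_8(9.3) = π^(8/2) · (9.3)^8 / Γ(8/2 + 1) ≈ 2.27118e+08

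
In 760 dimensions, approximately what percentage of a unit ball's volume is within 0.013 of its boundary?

1 - (1-0.013)^760 ≈ 0.999952 ≈ 99.995202%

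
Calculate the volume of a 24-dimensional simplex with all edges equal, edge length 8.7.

V_24 = √(25) · 8.7^24 / (24! · 2^(24/2)) ≈ 6.95611e-05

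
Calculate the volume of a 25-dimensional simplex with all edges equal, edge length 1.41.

V_25 = √(26) · 1.41^25 / (25! · 2^(25/2)) ≈ 3.05101e-25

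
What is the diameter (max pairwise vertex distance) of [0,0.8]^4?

||(0.8,0.8,...,0.8)|| = √(4)·0.8 = 1.6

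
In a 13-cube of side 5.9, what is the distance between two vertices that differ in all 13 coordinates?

||(5.9,5.9,...,5.9)|| = √(13)·5.9 ≈ 21.2728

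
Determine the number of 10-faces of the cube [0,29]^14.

Choose 10 of 14 axes to span the face (C(14,10) = 1001 ways), then fix each of the remaining 4 coordinates at one of its two extreme values (2^4 = 16 ways): 1001·16 = 16016.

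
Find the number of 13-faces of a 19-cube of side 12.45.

An n-cube has C(n,k)·2^(n-k) k-faces. Here C(19,13)·2^6 = 27132·64 = 1736448.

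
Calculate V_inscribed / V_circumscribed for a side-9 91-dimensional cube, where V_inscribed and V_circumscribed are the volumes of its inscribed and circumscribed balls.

Volume scales as r^n, and r_in/r_out = 1/√91, giving (1/√91)^91 ≈ 7.30494e-90.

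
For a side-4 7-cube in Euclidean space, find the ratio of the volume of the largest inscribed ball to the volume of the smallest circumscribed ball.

The radii are 4/2 and 4√7/2, so the volume ratio is (1/√7)^7 = 7^{-7/2} ≈ 0.00110194.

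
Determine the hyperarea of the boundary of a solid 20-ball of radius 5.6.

|∂B_20(5.6)| ≈ 8.47887e+13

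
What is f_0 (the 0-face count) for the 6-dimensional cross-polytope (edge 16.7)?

Each 0-face is the convex hull of 1 vertex, one chosen as ±e_i from each of 1 distinct axis: 2^1·C(6,1) = 12.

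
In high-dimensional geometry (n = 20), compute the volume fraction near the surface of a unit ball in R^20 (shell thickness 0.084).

1 - (1-0.084)^20 ≈ 0.827054 ≈ 82.71%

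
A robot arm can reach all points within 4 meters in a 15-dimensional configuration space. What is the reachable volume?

The n-ball volume is π^(n/2)·r^n/Γ(n/2+1). With n=15, r=4: V = 274877906944·π^7/2027025 ≈ 4.09572e+08.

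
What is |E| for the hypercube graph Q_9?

The 9-cube has n·2^(n-1) = 9·2^8 = 9·256 = 2304 edges.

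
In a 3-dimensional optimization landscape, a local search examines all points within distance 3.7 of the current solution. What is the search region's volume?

Volume = π^{3/2}·(3.7)^3/Γ(5/2) ≈ 212.175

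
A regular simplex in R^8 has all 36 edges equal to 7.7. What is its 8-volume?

V_8 = √(9) · 7.7^8 / (8! · 2^(8/2)) ≈ 57.4654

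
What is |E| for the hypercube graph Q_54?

The 54-cube has n·2^(n-1) = 54·2^53 = 54·9007199254740992 = 486388759756013568 edges.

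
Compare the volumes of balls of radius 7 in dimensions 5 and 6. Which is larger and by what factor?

V_5(7) ≈ 88468.5, V_6(7) ≈ 607976. The 6-ball is larger by a factor of 6.872.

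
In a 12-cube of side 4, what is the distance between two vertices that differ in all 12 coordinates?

Diagonal = √12 · 4 ≈ 13.8564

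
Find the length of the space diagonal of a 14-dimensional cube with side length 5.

||(5,5,...,5)|| = √(14)·5 ≈ 18.7083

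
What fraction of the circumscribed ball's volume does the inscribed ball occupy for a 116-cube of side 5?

V_in / V_out = (r_in/r_out)^116 = (1/√116)^116 = 116^(-116/2) ≈ 1.82573e-120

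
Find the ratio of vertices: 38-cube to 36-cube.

The 38-cube has 2^38 = 274877906944 vertices. The 36-cube has 2^36 = 68719476736 vertices. Ratio: 274877906944/68719476736 = 4.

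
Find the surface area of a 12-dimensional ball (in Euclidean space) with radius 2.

The surface area of an n-ball is 2π^(n/2) r^(n-1) / Γ(n/2). For n=12, r=2: 512·π^6/15 ≈ 32815.4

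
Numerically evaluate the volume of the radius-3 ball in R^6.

V = 243·π^3/2 ≈ 3767.26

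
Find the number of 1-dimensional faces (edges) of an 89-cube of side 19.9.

An n-cube has n·2^(n-1) edges. With n = 89: 89·309485009821345068724781056 = 27544165874099711116505513984.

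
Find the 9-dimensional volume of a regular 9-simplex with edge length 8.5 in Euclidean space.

V = (8.5^9 / 9!) · √((9+1) / 2^9) ≈ 89.2015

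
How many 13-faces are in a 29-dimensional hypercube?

Choose 13 of 29 axes to span the face (C(29,13) = 67863915 ways), then fix each of the remaining 16 coordinates at one of its two extreme values (2^16 = 65536 ways): 67863915·65536 = 4447529533440.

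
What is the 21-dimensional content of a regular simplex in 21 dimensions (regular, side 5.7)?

Volume = 5.7^21 · √(22/2^21) / 21! ≈ 4.73614e-07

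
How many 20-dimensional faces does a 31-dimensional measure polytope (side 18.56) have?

f_20(31-cube) = (31 choose 20) · 2^11 = 173408901120.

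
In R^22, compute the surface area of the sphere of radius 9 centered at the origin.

The surface area of an n-ball is 2π^(n/2) r^(n-1) / Γ(n/2). For n=22, r=9: 1350851717672992089·π^11/22400 ≈ 1.77422e+19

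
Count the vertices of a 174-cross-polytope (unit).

The vertices are ±e_1, ..., ±e_174, so there are 2·174 = 348.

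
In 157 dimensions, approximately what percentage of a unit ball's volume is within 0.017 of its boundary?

1 - (1-0.017)^157 ≈ 0.932251 ≈ 93.23%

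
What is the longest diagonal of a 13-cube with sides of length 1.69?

||(1.69,1.69,...,1.69)|| = √(13)·1.69 ≈ 6.09338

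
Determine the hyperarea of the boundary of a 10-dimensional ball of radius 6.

S_10(6) = 2·π^(10/2)·(6)^9 / Γ(10/2) = 839808·π^5 ≈ 2.56998e+08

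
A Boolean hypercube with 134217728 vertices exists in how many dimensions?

2^n = 134217728 ⇒ n = log_2(134217728) = 27.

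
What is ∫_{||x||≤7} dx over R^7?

V_7(7) = π^(7/2) · (7)^7 / Γ(7/2 + 1) = 1882384·π^3/15 ≈ 3.89105e+06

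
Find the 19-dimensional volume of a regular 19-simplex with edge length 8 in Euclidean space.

V = (8^19 / 19!) · √((19+1) / 2^19) ≈ 0.0073172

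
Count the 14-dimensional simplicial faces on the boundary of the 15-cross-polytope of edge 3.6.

An n-cross-polytope has 2^(k+1)·C(n,k+1) k-faces. Here 2^15·C(15,15) = 32768·1 = 32768.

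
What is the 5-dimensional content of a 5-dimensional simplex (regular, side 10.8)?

Volume = 10.8^5 · √(6/2^5) / 5! ≈ 530.198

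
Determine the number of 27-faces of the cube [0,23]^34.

An n-cube has C(n,k)·2^(n-k) k-faces. Here C(34,27)·2^7 = 5379616·128 = 688590848.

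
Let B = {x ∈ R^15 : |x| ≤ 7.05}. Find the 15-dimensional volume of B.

V_15(7.05) = π^(15/2) · (7.05)^15 / Γ(15/2 + 1) ≈ 2.01496e+12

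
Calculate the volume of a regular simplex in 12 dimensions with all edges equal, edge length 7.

V = (7^12 / 12!) · √((12+1) / 2^12) ≈ 1.62791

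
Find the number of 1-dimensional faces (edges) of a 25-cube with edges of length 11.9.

Each of the 2^25 = 33554432 vertices has degree 25; total edges = 25·2^25/2 = 419430400.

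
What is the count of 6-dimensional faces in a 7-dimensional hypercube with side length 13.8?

Choose 6 of 7 axes to span the face (C(7,6) = 7 ways), then fix each of the remaining 1 coordinate at one of its two extreme values (2^1 = 2 ways): 7·2 = 14.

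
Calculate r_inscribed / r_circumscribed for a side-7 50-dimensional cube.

r_in / r_out = (7/2) / (7√50/2) = 1/√50 ≈ 0.141421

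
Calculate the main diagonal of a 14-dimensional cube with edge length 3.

The space diagonal of an n-cube of side s is s√n. Here 3·√14 ≈ 11.225.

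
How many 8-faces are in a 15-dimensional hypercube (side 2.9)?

An n-cube has C(n,k)·2^(n-k) k-faces. Here C(15,8)·2^7 = 6435·128 = 823680.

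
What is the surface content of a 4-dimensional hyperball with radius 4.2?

S = n·V_n(r)/r = 4·V_4(4.2)/4.2 (volume-to-surface relation), giving 1462.44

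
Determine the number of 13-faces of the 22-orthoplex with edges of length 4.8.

An n-cross-polytope has 2^(k+1)·C(n,k+1) k-faces. Here 2^14·C(22,14) = 16384·319770 = 5239111680.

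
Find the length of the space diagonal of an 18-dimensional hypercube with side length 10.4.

The space diagonal of an n-cube of side s is s√n. Here 10.4·√18 ≈ 44.1235.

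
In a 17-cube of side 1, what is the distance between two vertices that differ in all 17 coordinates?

||(1,1,...,1)|| = √(17)·1 ≈ 4.12311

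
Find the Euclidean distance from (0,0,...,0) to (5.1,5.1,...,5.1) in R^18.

Diagonal = √18 · 5.1 ≈ 21.6375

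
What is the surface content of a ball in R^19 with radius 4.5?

The surface area of an n-ball is 2π^(n/2) r^(n-1) / Γ(n/2). For n=19, r=4.5: 1853020188851841·π^9/108908800 ≈ 5.07185e+11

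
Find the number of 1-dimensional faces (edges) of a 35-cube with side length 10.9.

An n-cube has n·2^(n-1) edges. With n = 35: 35·17179869184 = 601295421440.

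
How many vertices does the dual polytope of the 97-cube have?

The vertices are ±e_1, ..., ±e_97, so there are 2·97 = 194.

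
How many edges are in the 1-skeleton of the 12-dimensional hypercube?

Each of the 2^12 = 4096 vertices has degree 12; total edges = 12·2^12/2 = 24576.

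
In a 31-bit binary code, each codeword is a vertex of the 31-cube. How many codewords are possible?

The 31-cube has 2^31 = 2147483648 vertices.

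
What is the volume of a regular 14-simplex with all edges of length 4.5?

Volume = 4.5^14 · √(15/2^14) / 14! ≈ 0.000484621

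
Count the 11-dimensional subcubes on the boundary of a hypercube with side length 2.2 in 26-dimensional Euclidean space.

An n-cube has C(n,k)·2^(n-k) k-faces. Here C(26,11)·2^15 = 7726160·32768 = 253170810880.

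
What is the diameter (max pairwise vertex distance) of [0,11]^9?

d = √(11² + 11² + ... + 11²) [9 terms] = √(9·11²) = 11√9 = 33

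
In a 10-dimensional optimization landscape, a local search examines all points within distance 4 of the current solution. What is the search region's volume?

V_10(4) = π^(10/2) · (4)^10 / Γ(10/2 + 1) = 131072·π^5/15 ≈ 2.67404e+06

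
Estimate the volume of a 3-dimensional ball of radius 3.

V_3(3) = π^(3/2) · (3)^3 / Γ(3/2 + 1) = 36·π ≈ 113.097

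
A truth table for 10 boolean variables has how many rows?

Each vertex is a binary string of length 10, so there are 2^10 = 1024.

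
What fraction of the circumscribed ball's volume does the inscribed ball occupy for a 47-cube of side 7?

Volume scales as r^n, and r_in/r_out = 1/√47, giving (1/√47)^47 ≈ 5.07809e-40.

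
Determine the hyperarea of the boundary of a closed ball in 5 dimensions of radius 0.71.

The surface area of an n-ball is 2π^(n/2) r^(n-1) / Γ(n/2). For n=5, r=0.71: 6.68809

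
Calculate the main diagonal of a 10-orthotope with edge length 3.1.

The space diagonal of an n-cube of side s is s√n. Here 3.1·√10 ≈ 9.80306.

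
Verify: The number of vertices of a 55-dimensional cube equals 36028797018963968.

True. The 55-cube has 2^55 = 36028797018963968 vertices.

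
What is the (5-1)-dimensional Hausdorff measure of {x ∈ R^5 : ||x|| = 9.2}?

S = n·V_n(r)/r = 5·V_5(9.2)/9.2 (volume-to-surface relation), giving 188547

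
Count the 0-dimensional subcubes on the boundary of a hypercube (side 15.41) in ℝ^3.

An n-cube has C(n,k)·2^(n-k) k-faces. Here C(3,0)·2^3 = 1·8 = 8.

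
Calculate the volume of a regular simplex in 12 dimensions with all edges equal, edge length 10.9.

Volume = 10.9^12 · √(13/2^12) / 12! ≈ 330.805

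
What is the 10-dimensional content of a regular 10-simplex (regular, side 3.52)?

V_10 = √(11) · 3.52^10 / (10! · 2^(10/2)) ≈ 0.00834084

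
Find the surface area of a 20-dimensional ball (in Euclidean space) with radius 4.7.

The surface area of an n-ball is 2π^(n/2) r^(n-1) / Γ(n/2). For n=20, r=4.7: 3.03826e+12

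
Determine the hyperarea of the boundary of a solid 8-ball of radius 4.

The surface area of an n-ball is 2π^(n/2) r^(n-1) / Γ(n/2). For n=8, r=4: 16384·π^4/3 ≈ 531984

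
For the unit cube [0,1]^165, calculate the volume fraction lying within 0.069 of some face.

The inner cube has side 1-2·0.069 = 0.862 and volume (0.862)^165 ≈ 2.284e-11, so the shell holds 1 - 2.284e-11 of the volume.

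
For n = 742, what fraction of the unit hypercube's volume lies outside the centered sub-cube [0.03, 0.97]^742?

Shell fraction = 1 - (1-0.06)^742 ≈ 1 - 1.15e-20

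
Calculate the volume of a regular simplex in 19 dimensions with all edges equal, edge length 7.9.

For a regular n-simplex with edge a, V = (a^n / n!)·√((n+1)/2^n). With a=7.9, n=19: V ≈ 0.00576169.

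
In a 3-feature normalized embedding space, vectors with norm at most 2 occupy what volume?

The n-ball volume is π^(n/2)·r^n/Γ(n/2+1). With n=3, r=2: V = 32·π/3 ≈ 33.5103.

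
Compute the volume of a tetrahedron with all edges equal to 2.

Volume = (√2/12) · 2³ = 0.942809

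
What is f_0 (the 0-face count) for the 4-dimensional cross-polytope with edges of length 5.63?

Number of 0-faces = 2^(0+1) · C(4,0+1) = 2 · 4 = 8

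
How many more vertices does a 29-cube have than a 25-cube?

The 29-cube has 2^29 = 536870912 vertices. The 25-cube has 2^25 = 33554432 vertices. Difference: 536870912 - 33554432 = 503316480.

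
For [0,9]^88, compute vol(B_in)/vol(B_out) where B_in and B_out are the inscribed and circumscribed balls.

V_in/V_out = n^(-n/2) = 88^(-88/2) ≈ 2.7718e-86.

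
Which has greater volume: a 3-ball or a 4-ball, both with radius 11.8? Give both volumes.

V_3(11.8) ≈ 6882.32. V_4(11.8) ≈ 95674.8. The 4-ball is larger.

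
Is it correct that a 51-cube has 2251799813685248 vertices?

True. The 51-cube has 2^51 = 2251799813685248 vertices.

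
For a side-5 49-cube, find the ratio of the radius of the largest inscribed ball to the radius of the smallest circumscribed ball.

r_in = 5/2 (half the side); r_out = 5√49/2 (half the diagonal). Ratio = 1/√49 ≈ 0.142857.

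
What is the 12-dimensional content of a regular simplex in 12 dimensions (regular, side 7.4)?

V = (7.4^12 / 12!) · √((12+1) / 2^12) ≈ 3.17129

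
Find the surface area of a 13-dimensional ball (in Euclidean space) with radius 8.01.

S_13(8.01) = 2·π^(13/2)·(8.01)^12 / Γ(13/2) ≈ 8.258e+11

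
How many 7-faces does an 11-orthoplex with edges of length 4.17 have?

Each 7-face is the convex hull of 8 vertices, one chosen as ±e_i from each of 8 distinct axes: 2^8·C(11,8) = 42240.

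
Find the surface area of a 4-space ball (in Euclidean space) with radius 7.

S_4(7) = 2·π^(4/2)·(7)^3 / Γ(4/2) = 686·π^2 ≈ 6770.55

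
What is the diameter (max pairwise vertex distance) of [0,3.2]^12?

The space diagonal of an n-cube of side s is s√n. Here 3.2·√12 ≈ 11.0851.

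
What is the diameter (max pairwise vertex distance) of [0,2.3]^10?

d = √(2.3² + 2.3² + ... + 2.3²) [10 terms] = √(10·2.3²) = 2.3√10 ≈ 7.27324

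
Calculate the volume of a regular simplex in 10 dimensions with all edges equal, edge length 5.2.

V_10 = √(11) · 5.2^10 / (10! · 2^(10/2)) ≈ 0.412873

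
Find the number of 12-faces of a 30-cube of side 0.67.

Number of 12-faces = C(30,12) · 2^(30-12) = 86493225 · 262144 = 22673679974400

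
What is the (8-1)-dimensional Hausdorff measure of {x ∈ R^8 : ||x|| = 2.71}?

S = n·V_n(r)/r = 8·V_8(2.71)/2.71 (volume-to-surface relation), giving 34854.9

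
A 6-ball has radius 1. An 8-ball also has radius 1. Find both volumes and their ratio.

V_6(1) ≈ 5.16771. V_8(1) ≈ 4.05871. Ratio V_6/V_8 ≈ 1.273.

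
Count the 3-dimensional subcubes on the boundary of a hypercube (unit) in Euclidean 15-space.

An n-cube has C(n,k)·2^(n-k) k-faces. Here C(15,3)·2^12 = 455·4096 = 1863680.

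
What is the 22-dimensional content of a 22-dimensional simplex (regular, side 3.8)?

For a regular n-simplex with edge a, V = (a^n / n!)·√((n+1)/2^n). With a=3.8, n=22: V ≈ 1.18579e-11.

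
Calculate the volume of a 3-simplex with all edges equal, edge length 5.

Volume = (√2/12) · 5³ = 14.7314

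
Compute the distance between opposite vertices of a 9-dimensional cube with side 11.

d = √(11² + 11² + ... + 11²) [9 terms] = √(9·11²) = 11√9 = 33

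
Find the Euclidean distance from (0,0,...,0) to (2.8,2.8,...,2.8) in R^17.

Diagonal = √17 · 2.8 ≈ 11.5447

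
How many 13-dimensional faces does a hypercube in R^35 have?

f_13(35-cube) = (35 choose 13) · 2^22 = 6192209539891200.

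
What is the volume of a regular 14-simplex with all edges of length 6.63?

Volume = 6.63^14 · √(15/2^14) / 14! ≈ 0.110057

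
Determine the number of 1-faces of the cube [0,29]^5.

An n-cube has C(n,k)·2^(n-k) k-faces. Here C(5,1)·2^4 = 5·16 = 80.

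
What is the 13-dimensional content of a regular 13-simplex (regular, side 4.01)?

V_13 = √(14) · 4.01^13 / (13! · 2^(13/2)) ≈ 0.00046022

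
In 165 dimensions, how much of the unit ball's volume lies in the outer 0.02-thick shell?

Shell fraction = 1 - (1-0.02)^165 ≈ 0.96433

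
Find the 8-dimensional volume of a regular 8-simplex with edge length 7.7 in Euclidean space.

Volume = 7.7^8 · √(9/2^8) / 8! ≈ 57.4654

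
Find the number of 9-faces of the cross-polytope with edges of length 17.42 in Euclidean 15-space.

Each 9-face is the convex hull of 10 vertices, one chosen as ±e_i from each of 10 distinct axes: 2^10·C(15,10) = 3075072.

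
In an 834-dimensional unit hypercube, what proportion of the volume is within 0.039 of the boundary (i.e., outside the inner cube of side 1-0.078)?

1 - (1 - 2·0.039)^834 = 1 - 0.922^834 ≈ 1 - 3.851e-30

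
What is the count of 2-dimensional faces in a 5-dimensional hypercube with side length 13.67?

f_2(5-cube) = (5 choose 2) · 2^3 = 80.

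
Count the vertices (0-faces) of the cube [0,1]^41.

An n-cube has 2^n vertices; for n = 41 that is 2^41 = 2199023255552.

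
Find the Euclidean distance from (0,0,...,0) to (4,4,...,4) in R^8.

The space diagonal of an n-cube of side s is s√n. Here 4·√8 ≈ 11.3137.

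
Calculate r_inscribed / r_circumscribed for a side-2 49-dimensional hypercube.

r_in = 2/2 (half the side); r_out = 2√49/2 (half the diagonal). Ratio = 1/√49 ≈ 0.142857.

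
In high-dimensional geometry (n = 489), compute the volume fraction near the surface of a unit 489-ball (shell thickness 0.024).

1 - (1-0.024)^489 ≈ 0.999993 ≈ 99.999307%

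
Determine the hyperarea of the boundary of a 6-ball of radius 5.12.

The surface area of an n-ball is 2π^(n/2) r^(n-1) / Γ(n/2). For n=6, r=5.12: 109094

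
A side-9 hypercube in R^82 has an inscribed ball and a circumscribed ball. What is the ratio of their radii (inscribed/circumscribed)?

r_in / r_out = (9/2) / (9√82/2) = 1/√82 ≈ 0.110432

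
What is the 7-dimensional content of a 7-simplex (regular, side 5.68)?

Volume = 5.68^7 · √(8/2^7) / 7! ≈ 9.46123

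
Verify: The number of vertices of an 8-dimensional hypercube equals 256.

True. The 8-cube has 2^8 = 256 vertices.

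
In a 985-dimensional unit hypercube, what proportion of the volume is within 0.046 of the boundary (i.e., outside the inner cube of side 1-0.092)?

Shell fraction = 1 - (1-0.092)^985 ≈ 1 - 5.183e-42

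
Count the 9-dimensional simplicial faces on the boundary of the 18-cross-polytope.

Each 9-face is the convex hull of 10 vertices, one chosen as ±e_i from each of 10 distinct axes: 2^10·C(18,10) = 44808192.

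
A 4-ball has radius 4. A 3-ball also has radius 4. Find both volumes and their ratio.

V_4(4) ≈ 1263.31. V_3(4) ≈ 268.083. Ratio V_4/V_3 ≈ 4.712.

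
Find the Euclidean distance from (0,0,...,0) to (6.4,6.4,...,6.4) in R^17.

d = √(6.4² + 6.4² + ... + 6.4²) [17 terms] = √(17·6.4²) = 6.4√17 ≈ 26.3879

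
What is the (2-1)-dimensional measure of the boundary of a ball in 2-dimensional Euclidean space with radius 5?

The surface area of an n-ball is 2π^(n/2) r^(n-1) / Γ(n/2). For n=2, r=5: 2πr = 2π·5 ≈ 31.4159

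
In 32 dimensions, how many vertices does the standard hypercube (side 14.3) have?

Each vertex is a binary string of length 32, so there are 2^32 = 4294967296.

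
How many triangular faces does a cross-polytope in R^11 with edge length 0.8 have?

Number of 2-faces = 2^(2+1) · C(11,2+1) = 8 · 165 = 1320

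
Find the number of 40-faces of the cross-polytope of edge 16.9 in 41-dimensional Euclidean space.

f_40(41-orthoplex) = 2^41 · (41 choose 41) = 2199023255552.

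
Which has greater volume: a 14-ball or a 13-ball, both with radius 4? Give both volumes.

V_14(4) ≈ 1.60864e+08. V_13(4) ≈ 6.11113e+07. The 14-ball is larger.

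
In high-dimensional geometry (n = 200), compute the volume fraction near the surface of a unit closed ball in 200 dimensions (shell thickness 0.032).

1 - (1-0.032)^200 ≈ 0.998504 ≈ 99.85%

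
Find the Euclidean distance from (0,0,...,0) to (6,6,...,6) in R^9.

||(6,6,...,6)|| = √(9)·6 = 18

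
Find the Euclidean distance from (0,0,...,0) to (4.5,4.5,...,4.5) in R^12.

d = √(4.5² + 4.5² + ... + 4.5²) [12 terms] = √(12·4.5²) = 4.5√12 ≈ 15.5885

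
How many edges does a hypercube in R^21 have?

Number of 1-faces = C(21,1)·2^(21-1) = 21·1048576 = 22020096.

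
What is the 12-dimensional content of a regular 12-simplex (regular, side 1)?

Volume = 1^12 · √(13/2^12) / 12! ≈ 1.17613e-10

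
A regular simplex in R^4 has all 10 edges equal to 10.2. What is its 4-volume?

For a regular n-simplex with edge a, V = (a^n / n!)·√((n+1)/2^n). With a=10.2, n=4: V ≈ 252.124.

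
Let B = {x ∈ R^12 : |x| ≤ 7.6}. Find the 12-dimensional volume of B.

V_12(7.6) = π^(12/2) · (7.6)^12 / Γ(12/2 + 1) ≈ 4.95827e+10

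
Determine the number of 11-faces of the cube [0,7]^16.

Choose 11 of 16 axes to span the face (C(16,11) = 4368 ways), then fix each of the remaining 5 coordinates at one of its two extreme values (2^5 = 32 ways): 4368·32 = 139776.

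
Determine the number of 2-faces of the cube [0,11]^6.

Number of 2-faces = C(6,2) · 2^(6-2) = 15 · 16 = 240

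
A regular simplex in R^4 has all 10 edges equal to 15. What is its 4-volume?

V = (15^4 / 4!) · √((4+1) / 2^4) ≈ 1179.18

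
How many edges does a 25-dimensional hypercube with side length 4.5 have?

Each of the 2^25 = 33554432 vertices has degree 25; total edges = 25·2^25/2 = 419430400.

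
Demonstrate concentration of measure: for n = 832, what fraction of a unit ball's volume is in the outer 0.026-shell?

1 - (1-0.026)^832 ≈ 1 - 3.027e-10 ≈ (100 - 3.03e-08)%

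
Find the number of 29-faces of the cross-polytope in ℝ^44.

Each 29-face is the convex hull of 30 vertices, one chosen as ±e_i from each of 30 distinct axes: 2^30·C(44,30) = 123432859528249475072.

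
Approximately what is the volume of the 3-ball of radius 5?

V = 500·π/3 ≈ 523.599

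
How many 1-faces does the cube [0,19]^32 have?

Number of 1-faces = C(32,1)·2^(32-1) = 32·2147483648 = 68719476736.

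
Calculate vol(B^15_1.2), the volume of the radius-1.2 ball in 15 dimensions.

Volume = π^{15/2}·(1.2)^15/Γ(17/2) ≈ 5.8769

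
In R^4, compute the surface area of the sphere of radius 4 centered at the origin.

S_4(4) = 2·π^(4/2)·(4)^3 / Γ(4/2) = 128·π^2 ≈ 1263.31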